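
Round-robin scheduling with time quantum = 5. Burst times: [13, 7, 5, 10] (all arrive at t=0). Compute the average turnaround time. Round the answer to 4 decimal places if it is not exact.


Time quantum = 5
Execution trace:
  J1 runs 5 units, time = 5
  J2 runs 5 units, time = 10
  J3 runs 5 units, time = 15
  J4 runs 5 units, time = 20
  J1 runs 5 units, time = 25
  J2 runs 2 units, time = 27
  J4 runs 5 units, time = 32
  J1 runs 3 units, time = 35
Finish times: [35, 27, 15, 32]
Average turnaround = 109/4 = 27.25

27.25


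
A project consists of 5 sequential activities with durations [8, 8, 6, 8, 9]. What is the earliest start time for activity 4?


Activity 4 starts after activities 1 through 3 complete.
Predecessor durations: [8, 8, 6]
ES = 8 + 8 + 6 = 22

22


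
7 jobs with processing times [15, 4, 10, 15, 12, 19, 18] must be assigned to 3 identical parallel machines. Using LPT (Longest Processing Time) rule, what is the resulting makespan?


Sort jobs in decreasing order (LPT): [19, 18, 15, 15, 12, 10, 4]
Assign each job to the least loaded machine:
  Machine 1: jobs [19, 10, 4], load = 33
  Machine 2: jobs [18, 12], load = 30
  Machine 3: jobs [15, 15], load = 30
Makespan = max load = 33

33


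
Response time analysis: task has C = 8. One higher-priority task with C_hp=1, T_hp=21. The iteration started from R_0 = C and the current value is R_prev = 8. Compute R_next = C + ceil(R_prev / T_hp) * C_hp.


R_next = C + ceil(R_prev / T_hp) * C_hp
ceil(8 / 21) = ceil(0.381) = 1
Interference = 1 * 1 = 1
R_next = 8 + 1 = 9

9


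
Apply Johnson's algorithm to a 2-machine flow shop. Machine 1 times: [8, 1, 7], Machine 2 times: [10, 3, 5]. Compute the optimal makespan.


Apply Johnson's rule:
  Group 1 (a <= b): [(2, 1, 3), (1, 8, 10)]
  Group 2 (a > b): [(3, 7, 5)]
Optimal job order: [2, 1, 3]
Schedule:
  Job 2: M1 done at 1, M2 done at 4
  Job 1: M1 done at 9, M2 done at 19
  Job 3: M1 done at 16, M2 done at 24
Makespan = 24

24


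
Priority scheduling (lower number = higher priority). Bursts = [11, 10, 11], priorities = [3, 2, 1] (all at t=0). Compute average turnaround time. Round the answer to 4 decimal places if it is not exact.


Sort by priority (ascending = highest first):
Order: [(1, 11), (2, 10), (3, 11)]
Completion times:
  Priority 1, burst=11, C=11
  Priority 2, burst=10, C=21
  Priority 3, burst=11, C=32
Average turnaround = 64/3 = 21.3333

21.3333


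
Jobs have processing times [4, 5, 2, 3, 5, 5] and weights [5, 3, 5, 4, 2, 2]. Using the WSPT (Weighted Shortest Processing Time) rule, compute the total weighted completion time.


Compute p/w ratios and sort ascending (WSPT): [(2, 5), (3, 4), (4, 5), (5, 3), (5, 2), (5, 2)]
Compute weighted completion times:
  Job (p=2,w=5): C=2, w*C=5*2=10
  Job (p=3,w=4): C=5, w*C=4*5=20
  Job (p=4,w=5): C=9, w*C=5*9=45
  Job (p=5,w=3): C=14, w*C=3*14=42
  Job (p=5,w=2): C=19, w*C=2*19=38
  Job (p=5,w=2): C=24, w*C=2*24=48
Total weighted completion time = 203

203


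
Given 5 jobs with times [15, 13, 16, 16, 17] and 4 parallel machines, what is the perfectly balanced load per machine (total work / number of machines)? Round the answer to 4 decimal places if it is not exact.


Total processing time = 15 + 13 + 16 + 16 + 17 = 77
Number of machines = 4
Ideal balanced load = 77 / 4 = 19.25

19.25


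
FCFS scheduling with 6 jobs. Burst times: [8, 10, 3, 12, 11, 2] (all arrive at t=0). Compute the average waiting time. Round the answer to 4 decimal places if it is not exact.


FCFS order (as given): [8, 10, 3, 12, 11, 2]
Waiting times:
  Job 1: wait = 0
  Job 2: wait = 8
  Job 3: wait = 18
  Job 4: wait = 21
  Job 5: wait = 33
  Job 6: wait = 44
Sum of waiting times = 124
Average waiting time = 124/6 = 20.6667

20.6667


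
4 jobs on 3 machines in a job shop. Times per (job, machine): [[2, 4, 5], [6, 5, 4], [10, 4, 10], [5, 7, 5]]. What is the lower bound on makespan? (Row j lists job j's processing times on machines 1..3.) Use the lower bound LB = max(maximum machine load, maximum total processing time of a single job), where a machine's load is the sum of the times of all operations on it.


Machine loads:
  Machine 1: 2 + 6 + 10 + 5 = 23
  Machine 2: 4 + 5 + 4 + 7 = 20
  Machine 3: 5 + 4 + 10 + 5 = 24
Max machine load = 24
Job totals:
  Job 1: 11
  Job 2: 15
  Job 3: 24
  Job 4: 17
Max job total = 24
Lower bound = max(24, 24) = 24

24


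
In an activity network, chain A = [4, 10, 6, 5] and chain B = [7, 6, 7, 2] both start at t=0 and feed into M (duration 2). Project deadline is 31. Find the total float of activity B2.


Forward pass: ES(B2) = sum of predecessors on chain B = 7
EF = ES + duration = 7 + 6 = 13
Backward pass: LF(M) = deadline = 31; LS(M) = 31 - 2 = 29
LF(B2) = LS(M) - sum(successors on chain B) = 29 - 9 = 20
LS = LF - duration = 20 - 6 = 14
Total float = LS - ES = 14 - 7 = 7

7


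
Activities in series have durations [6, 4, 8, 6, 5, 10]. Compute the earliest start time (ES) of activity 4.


Activity 4 starts after activities 1 through 3 complete.
Predecessor durations: [6, 4, 8]
ES = 6 + 4 + 8 = 18

18


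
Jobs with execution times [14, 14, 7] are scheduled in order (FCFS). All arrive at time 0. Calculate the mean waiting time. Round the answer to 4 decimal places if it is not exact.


FCFS order (as given): [14, 14, 7]
Waiting times:
  Job 1: wait = 0
  Job 2: wait = 14
  Job 3: wait = 28
Sum of waiting times = 42
Average waiting time = 42/3 = 14.0

14.0


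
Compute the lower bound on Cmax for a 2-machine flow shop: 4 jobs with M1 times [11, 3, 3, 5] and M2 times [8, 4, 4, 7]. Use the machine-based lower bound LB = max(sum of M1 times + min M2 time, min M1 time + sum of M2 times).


LB1 = sum(M1 times) + min(M2 times) = 22 + 4 = 26
LB2 = min(M1 times) + sum(M2 times) = 3 + 23 = 26
Lower bound = max(LB1, LB2) = max(26, 26) = 26

26


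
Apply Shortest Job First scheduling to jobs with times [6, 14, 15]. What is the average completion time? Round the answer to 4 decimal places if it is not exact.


SJF order (ascending): [6, 14, 15]
Completion times:
  Job 1: burst=6, C=6
  Job 2: burst=14, C=20
  Job 3: burst=15, C=35
Average completion = 61/3 = 20.3333

20.3333


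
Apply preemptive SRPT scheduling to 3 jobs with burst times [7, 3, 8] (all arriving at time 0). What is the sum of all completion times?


Since all jobs arrive at t=0, SRPT equals SPT ordering.
SPT order: [3, 7, 8]
Completion times:
  Job 1: p=3, C=3
  Job 2: p=7, C=10
  Job 3: p=8, C=18
Total completion time = 3 + 10 + 18 = 31

31


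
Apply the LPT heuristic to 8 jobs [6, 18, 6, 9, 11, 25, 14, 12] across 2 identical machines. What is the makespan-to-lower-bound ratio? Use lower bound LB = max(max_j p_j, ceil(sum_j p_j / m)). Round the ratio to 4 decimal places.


LPT order: [25, 18, 14, 12, 11, 9, 6, 6]
Machine loads after assignment: [52, 49]
LPT makespan = 52
Lower bound = max(max_job, ceil(total/2)) = max(25, 51) = 51
Ratio = 52 / 51 = 1.0196

1.0196


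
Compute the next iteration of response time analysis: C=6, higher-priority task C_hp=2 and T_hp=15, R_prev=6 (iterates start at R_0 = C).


R_next = C + ceil(R_prev / T_hp) * C_hp
ceil(6 / 15) = ceil(0.4) = 1
Interference = 1 * 2 = 2
R_next = 6 + 2 = 8

8


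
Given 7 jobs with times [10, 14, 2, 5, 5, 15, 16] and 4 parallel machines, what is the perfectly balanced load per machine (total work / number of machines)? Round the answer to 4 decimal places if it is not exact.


Total processing time = 10 + 14 + 2 + 5 + 5 + 15 + 16 = 67
Number of machines = 4
Ideal balanced load = 67 / 4 = 16.75

16.75


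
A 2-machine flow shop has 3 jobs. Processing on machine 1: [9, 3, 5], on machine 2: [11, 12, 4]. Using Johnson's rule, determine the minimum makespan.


Apply Johnson's rule:
  Group 1 (a <= b): [(2, 3, 12), (1, 9, 11)]
  Group 2 (a > b): [(3, 5, 4)]
Optimal job order: [2, 1, 3]
Schedule:
  Job 2: M1 done at 3, M2 done at 15
  Job 1: M1 done at 12, M2 done at 26
  Job 3: M1 done at 17, M2 done at 30
Makespan = 30

30


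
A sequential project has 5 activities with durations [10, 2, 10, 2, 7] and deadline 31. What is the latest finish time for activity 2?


LF(activity 2) = deadline - sum of successor durations
Successors: activities 3 through 5 with durations [10, 2, 7]
Sum of successor durations = 19
LF = 31 - 19 = 12

12


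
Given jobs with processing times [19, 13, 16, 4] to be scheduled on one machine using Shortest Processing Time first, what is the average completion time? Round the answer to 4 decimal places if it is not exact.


Sort jobs by processing time (SPT order): [4, 13, 16, 19]
Compute completion times sequentially:
  Job 1: processing = 4, completes at 4
  Job 2: processing = 13, completes at 17
  Job 3: processing = 16, completes at 33
  Job 4: processing = 19, completes at 52
Sum of completion times = 106
Average completion time = 106/4 = 26.5

26.5


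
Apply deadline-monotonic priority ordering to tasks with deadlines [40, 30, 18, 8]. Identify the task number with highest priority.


Sort tasks by relative deadline (ascending):
  Task 4: deadline = 8
  Task 3: deadline = 18
  Task 2: deadline = 30
  Task 1: deadline = 40
Priority order (highest first): [4, 3, 2, 1]
Highest priority task = 4

4


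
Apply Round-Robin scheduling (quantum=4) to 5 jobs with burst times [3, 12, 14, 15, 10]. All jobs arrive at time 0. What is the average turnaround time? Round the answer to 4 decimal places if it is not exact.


Time quantum = 4
Execution trace:
  J1 runs 3 units, time = 3
  J2 runs 4 units, time = 7
  J3 runs 4 units, time = 11
  J4 runs 4 units, time = 15
  J5 runs 4 units, time = 19
  J2 runs 4 units, time = 23
  J3 runs 4 units, time = 27
  J4 runs 4 units, time = 31
  J5 runs 4 units, time = 35
  J2 runs 4 units, time = 39
  J3 runs 4 units, time = 43
  J4 runs 4 units, time = 47
  J5 runs 2 units, time = 49
  J3 runs 2 units, time = 51
  J4 runs 3 units, time = 54
Finish times: [3, 39, 51, 54, 49]
Average turnaround = 196/5 = 39.2

39.2


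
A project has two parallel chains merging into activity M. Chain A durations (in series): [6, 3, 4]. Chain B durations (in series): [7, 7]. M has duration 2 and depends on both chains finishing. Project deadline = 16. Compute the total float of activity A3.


Forward pass: ES(A3) = sum of predecessors on chain A = 9
EF = ES + duration = 9 + 4 = 13
Backward pass: LF(M) = deadline = 16; LS(M) = 16 - 2 = 14
LF(A3) = LS(M) - sum(successors on chain A) = 14 - 0 = 14
LS = LF - duration = 14 - 4 = 10
Total float = LS - ES = 10 - 9 = 1

1


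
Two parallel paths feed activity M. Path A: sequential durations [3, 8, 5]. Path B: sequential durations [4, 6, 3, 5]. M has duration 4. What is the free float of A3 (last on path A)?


ES(A3) = sum of predecessors on chain A = 11
EF(A3) = ES + duration = 11 + 5 = 16
Successor of A3 is M. ES(M) = max(sum(A), sum(B)) = max(16, 18) = 18
Free float = ES(successor) - EF(current) = 18 - 16 = 2

2


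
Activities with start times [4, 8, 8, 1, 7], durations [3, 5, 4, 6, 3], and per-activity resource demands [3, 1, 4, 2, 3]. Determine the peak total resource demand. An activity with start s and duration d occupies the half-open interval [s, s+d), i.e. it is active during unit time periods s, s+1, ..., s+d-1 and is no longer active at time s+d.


Each activity i is active on [start_i, start_i + duration_i).
Compute total resource usage per time slot:
  t=0: active resources = [], total = 0
  t=1: active resources = [2], total = 2
  t=2: active resources = [2], total = 2
  t=3: active resources = [2], total = 2
  t=4: active resources = [3, 2], total = 5
  t=5: active resources = [3, 2], total = 5
  t=6: active resources = [3, 2], total = 5
  t=7: active resources = [3], total = 3
  t=8: active resources = [1, 4, 3], total = 8
  t=9: active resources = [1, 4, 3], total = 8
  t=10: active resources = [1, 4], total = 5
  t=11: active resources = [1, 4], total = 5
  t=12: active resources = [1], total = 1
Peak resource demand = 8

8


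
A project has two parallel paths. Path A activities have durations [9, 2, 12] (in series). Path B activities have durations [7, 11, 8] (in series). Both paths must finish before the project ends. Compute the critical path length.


Path A total = 9 + 2 + 12 = 23
Path B total = 7 + 11 + 8 = 26
Critical path = longest path = max(23, 26) = 26

26


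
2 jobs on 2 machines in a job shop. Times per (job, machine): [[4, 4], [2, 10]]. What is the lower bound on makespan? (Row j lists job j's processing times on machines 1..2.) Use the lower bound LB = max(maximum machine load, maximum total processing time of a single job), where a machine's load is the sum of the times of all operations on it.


Machine loads:
  Machine 1: 4 + 2 = 6
  Machine 2: 4 + 10 = 14
Max machine load = 14
Job totals:
  Job 1: 8
  Job 2: 12
Max job total = 12
Lower bound = max(14, 12) = 14

14


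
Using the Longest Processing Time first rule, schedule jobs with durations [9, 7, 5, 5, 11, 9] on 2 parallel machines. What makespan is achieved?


Sort jobs in decreasing order (LPT): [11, 9, 9, 7, 5, 5]
Assign each job to the least loaded machine:
  Machine 1: jobs [11, 7, 5], load = 23
  Machine 2: jobs [9, 9, 5], load = 23
Makespan = max load = 23

23


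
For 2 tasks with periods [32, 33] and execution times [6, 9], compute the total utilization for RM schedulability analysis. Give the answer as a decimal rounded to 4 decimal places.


Compute individual utilizations (exact fractions):
  Task 1: C/T = 6/32 = 3/16 (approx. 0.1875)
  Task 2: C/T = 9/33 = 3/11 (approx. 0.2727)
Total utilization U = 3/16 + 3/11 = 81/176
Rounded to 4 decimal places: U = 0.4602
RM (Liu & Layland) bound for 2 tasks = 0.828427; compare with U = 81/176 (approx. 0.460227)
U <= bound, so schedulable by RM sufficient condition.

0.4602


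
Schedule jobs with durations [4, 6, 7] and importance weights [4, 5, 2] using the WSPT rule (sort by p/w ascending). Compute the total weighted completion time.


Compute p/w ratios and sort ascending (WSPT): [(4, 4), (6, 5), (7, 2)]
Compute weighted completion times:
  Job (p=4,w=4): C=4, w*C=4*4=16
  Job (p=6,w=5): C=10, w*C=5*10=50
  Job (p=7,w=2): C=17, w*C=2*17=34
Total weighted completion time = 100

100


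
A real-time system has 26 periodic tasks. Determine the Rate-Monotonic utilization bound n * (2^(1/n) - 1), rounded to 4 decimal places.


Compute 2^(1/26) = 1.0270180507
Subtract 1: 1.0270180507 - 1 = 0.0270180507
Multiply by n: 26 * 0.0270180507 = 0.7024693182
Round to 4 dp: 0.7025

0.7025


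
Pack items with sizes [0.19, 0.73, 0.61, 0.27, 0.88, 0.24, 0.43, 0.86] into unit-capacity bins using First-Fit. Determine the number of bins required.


Place items sequentially using First-Fit:
  Item 0.19 -> new Bin 1
  Item 0.73 -> Bin 1 (now 0.92)
  Item 0.61 -> new Bin 2
  Item 0.27 -> Bin 2 (now 0.88)
  Item 0.88 -> new Bin 3
  Item 0.24 -> new Bin 4
  Item 0.43 -> Bin 4 (now 0.67)
  Item 0.86 -> new Bin 5
Total bins used = 5

5


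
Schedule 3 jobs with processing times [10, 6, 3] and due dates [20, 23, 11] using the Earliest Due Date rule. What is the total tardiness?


Sort by due date (EDD order): [(3, 11), (10, 20), (6, 23)]
Compute completion times and tardiness:
  Job 1: p=3, d=11, C=3, tardiness=max(0,3-11)=0
  Job 2: p=10, d=20, C=13, tardiness=max(0,13-20)=0
  Job 3: p=6, d=23, C=19, tardiness=max(0,19-23)=0
Total tardiness = 0

0


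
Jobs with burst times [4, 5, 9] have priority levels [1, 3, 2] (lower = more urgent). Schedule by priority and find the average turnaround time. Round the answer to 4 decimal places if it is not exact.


Sort by priority (ascending = highest first):
Order: [(1, 4), (2, 9), (3, 5)]
Completion times:
  Priority 1, burst=4, C=4
  Priority 2, burst=9, C=13
  Priority 3, burst=5, C=18
Average turnaround = 35/3 = 11.6667

11.6667


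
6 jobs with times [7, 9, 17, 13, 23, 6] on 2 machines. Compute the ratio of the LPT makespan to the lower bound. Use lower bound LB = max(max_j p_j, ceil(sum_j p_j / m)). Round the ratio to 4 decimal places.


LPT order: [23, 17, 13, 9, 7, 6]
Machine loads after assignment: [38, 37]
LPT makespan = 38
Lower bound = max(max_job, ceil(total/2)) = max(23, 38) = 38
Ratio = 38 / 38 = 1.0

1.0


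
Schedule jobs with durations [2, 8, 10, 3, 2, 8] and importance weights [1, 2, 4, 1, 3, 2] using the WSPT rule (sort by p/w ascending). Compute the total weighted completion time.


Compute p/w ratios and sort ascending (WSPT): [(2, 3), (2, 1), (10, 4), (3, 1), (8, 2), (8, 2)]
Compute weighted completion times:
  Job (p=2,w=3): C=2, w*C=3*2=6
  Job (p=2,w=1): C=4, w*C=1*4=4
  Job (p=10,w=4): C=14, w*C=4*14=56
  Job (p=3,w=1): C=17, w*C=1*17=17
  Job (p=8,w=2): C=25, w*C=2*25=50
  Job (p=8,w=2): C=33, w*C=2*33=66
Total weighted completion time = 199

199


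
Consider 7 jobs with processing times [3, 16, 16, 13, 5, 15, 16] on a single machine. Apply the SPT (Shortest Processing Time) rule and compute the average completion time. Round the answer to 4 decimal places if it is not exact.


Sort jobs by processing time (SPT order): [3, 5, 13, 15, 16, 16, 16]
Compute completion times sequentially:
  Job 1: processing = 3, completes at 3
  Job 2: processing = 5, completes at 8
  Job 3: processing = 13, completes at 21
  Job 4: processing = 15, completes at 36
  Job 5: processing = 16, completes at 52
  Job 6: processing = 16, completes at 68
  Job 7: processing = 16, completes at 84
Sum of completion times = 272
Average completion time = 272/7 = 38.8571

38.8571


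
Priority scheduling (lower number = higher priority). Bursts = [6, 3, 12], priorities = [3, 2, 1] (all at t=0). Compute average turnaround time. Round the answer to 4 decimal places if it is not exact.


Sort by priority (ascending = highest first):
Order: [(1, 12), (2, 3), (3, 6)]
Completion times:
  Priority 1, burst=12, C=12
  Priority 2, burst=3, C=15
  Priority 3, burst=6, C=21
Average turnaround = 48/3 = 16.0

16.0


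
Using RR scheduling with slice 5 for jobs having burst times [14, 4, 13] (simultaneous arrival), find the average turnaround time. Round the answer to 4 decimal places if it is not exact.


Time quantum = 5
Execution trace:
  J1 runs 5 units, time = 5
  J2 runs 4 units, time = 9
  J3 runs 5 units, time = 14
  J1 runs 5 units, time = 19
  J3 runs 5 units, time = 24
  J1 runs 4 units, time = 28
  J3 runs 3 units, time = 31
Finish times: [28, 9, 31]
Average turnaround = 68/3 = 22.6667

22.6667


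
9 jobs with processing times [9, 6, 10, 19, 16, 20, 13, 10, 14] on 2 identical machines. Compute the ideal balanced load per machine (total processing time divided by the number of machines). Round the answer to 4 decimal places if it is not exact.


Total processing time = 9 + 6 + 10 + 19 + 16 + 20 + 13 + 10 + 14 = 117
Number of machines = 2
Ideal balanced load = 117 / 2 = 58.5

58.5


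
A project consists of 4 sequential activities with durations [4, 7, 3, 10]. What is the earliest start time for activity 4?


Activity 4 starts after activities 1 through 3 complete.
Predecessor durations: [4, 7, 3]
ES = 4 + 7 + 3 = 14

14


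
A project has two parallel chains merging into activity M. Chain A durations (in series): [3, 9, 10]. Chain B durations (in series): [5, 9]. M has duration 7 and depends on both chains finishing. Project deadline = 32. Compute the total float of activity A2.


Forward pass: ES(A2) = sum of predecessors on chain A = 3
EF = ES + duration = 3 + 9 = 12
Backward pass: LF(M) = deadline = 32; LS(M) = 32 - 7 = 25
LF(A2) = LS(M) - sum(successors on chain A) = 25 - 10 = 15
LS = LF - duration = 15 - 9 = 6
Total float = LS - ES = 6 - 3 = 3

3


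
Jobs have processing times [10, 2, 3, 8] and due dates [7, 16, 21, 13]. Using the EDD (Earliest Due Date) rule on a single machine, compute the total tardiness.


Sort by due date (EDD order): [(10, 7), (8, 13), (2, 16), (3, 21)]
Compute completion times and tardiness:
  Job 1: p=10, d=7, C=10, tardiness=max(0,10-7)=3
  Job 2: p=8, d=13, C=18, tardiness=max(0,18-13)=5
  Job 3: p=2, d=16, C=20, tardiness=max(0,20-16)=4
  Job 4: p=3, d=21, C=23, tardiness=max(0,23-21)=2
Total tardiness = 14

14


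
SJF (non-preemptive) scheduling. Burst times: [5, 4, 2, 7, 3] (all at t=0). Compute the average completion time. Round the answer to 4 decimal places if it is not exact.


SJF order (ascending): [2, 3, 4, 5, 7]
Completion times:
  Job 1: burst=2, C=2
  Job 2: burst=3, C=5
  Job 3: burst=4, C=9
  Job 4: burst=5, C=14
  Job 5: burst=7, C=21
Average completion = 51/5 = 10.2

10.2


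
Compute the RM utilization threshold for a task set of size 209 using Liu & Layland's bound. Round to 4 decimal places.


Compute 2^(1/209) = 1.0033219993
Subtract 1: 1.0033219993 - 1 = 0.0033219993
Multiply by n: 209 * 0.0033219993 = 0.6942978537
Round to 4 dp: 0.6943

0.6943


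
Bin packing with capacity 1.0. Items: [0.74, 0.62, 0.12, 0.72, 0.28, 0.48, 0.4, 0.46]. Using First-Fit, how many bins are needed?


Place items sequentially using First-Fit:
  Item 0.74 -> new Bin 1
  Item 0.62 -> new Bin 2
  Item 0.12 -> Bin 1 (now 0.86)
  Item 0.72 -> new Bin 3
  Item 0.28 -> Bin 2 (now 0.9)
  Item 0.48 -> new Bin 4
  Item 0.4 -> Bin 4 (now 0.88)
  Item 0.46 -> new Bin 5
Total bins used = 5

5


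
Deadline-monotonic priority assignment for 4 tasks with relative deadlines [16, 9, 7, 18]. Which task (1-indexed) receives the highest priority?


Sort tasks by relative deadline (ascending):
  Task 3: deadline = 7
  Task 2: deadline = 9
  Task 1: deadline = 16
  Task 4: deadline = 18
Priority order (highest first): [3, 2, 1, 4]
Highest priority task = 3

3


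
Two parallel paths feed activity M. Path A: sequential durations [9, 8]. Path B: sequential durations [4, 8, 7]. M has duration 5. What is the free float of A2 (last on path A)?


ES(A2) = sum of predecessors on chain A = 9
EF(A2) = ES + duration = 9 + 8 = 17
Successor of A2 is M. ES(M) = max(sum(A), sum(B)) = max(17, 19) = 19
Free float = ES(successor) - EF(current) = 19 - 17 = 2

2


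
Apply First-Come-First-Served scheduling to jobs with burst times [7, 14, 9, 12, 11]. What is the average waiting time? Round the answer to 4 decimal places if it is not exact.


FCFS order (as given): [7, 14, 9, 12, 11]
Waiting times:
  Job 1: wait = 0
  Job 2: wait = 7
  Job 3: wait = 21
  Job 4: wait = 30
  Job 5: wait = 42
Sum of waiting times = 100
Average waiting time = 100/5 = 20.0

20.0


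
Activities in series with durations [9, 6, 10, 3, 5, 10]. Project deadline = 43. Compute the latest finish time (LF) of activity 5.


LF(activity 5) = deadline - sum of successor durations
Successors: activities 6 through 6 with durations [10]
Sum of successor durations = 10
LF = 43 - 10 = 33

33


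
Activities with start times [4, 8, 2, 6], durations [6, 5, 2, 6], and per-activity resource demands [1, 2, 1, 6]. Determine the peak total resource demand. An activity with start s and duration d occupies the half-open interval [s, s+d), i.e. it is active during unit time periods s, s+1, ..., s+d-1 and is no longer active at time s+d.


Each activity i is active on [start_i, start_i + duration_i).
Compute total resource usage per time slot:
  t=0: active resources = [], total = 0
  t=1: active resources = [], total = 0
  t=2: active resources = [1], total = 1
  t=3: active resources = [1], total = 1
  t=4: active resources = [1], total = 1
  t=5: active resources = [1], total = 1
  t=6: active resources = [1, 6], total = 7
  t=7: active resources = [1, 6], total = 7
  t=8: active resources = [1, 2, 6], total = 9
  t=9: active resources = [1, 2, 6], total = 9
  t=10: active resources = [2, 6], total = 8
  t=11: active resources = [2, 6], total = 8
  t=12: active resources = [2], total = 2
Peak resource demand = 9

9


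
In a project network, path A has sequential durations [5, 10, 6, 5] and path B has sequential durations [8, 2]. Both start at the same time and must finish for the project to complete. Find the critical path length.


Path A total = 5 + 10 + 6 + 5 = 26
Path B total = 8 + 2 = 10
Critical path = longest path = max(26, 10) = 26

26


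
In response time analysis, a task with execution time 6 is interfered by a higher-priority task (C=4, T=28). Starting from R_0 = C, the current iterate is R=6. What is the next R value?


R_next = C + ceil(R_prev / T_hp) * C_hp
ceil(6 / 28) = ceil(0.2143) = 1
Interference = 1 * 4 = 4
R_next = 6 + 4 = 10

10


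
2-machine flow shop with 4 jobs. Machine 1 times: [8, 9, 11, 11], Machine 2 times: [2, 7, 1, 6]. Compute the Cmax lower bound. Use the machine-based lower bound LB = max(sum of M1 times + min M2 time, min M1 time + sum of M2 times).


LB1 = sum(M1 times) + min(M2 times) = 39 + 1 = 40
LB2 = min(M1 times) + sum(M2 times) = 8 + 16 = 24
Lower bound = max(LB1, LB2) = max(40, 24) = 40

40


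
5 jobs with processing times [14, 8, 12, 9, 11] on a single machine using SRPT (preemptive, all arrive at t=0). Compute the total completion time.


Since all jobs arrive at t=0, SRPT equals SPT ordering.
SPT order: [8, 9, 11, 12, 14]
Completion times:
  Job 1: p=8, C=8
  Job 2: p=9, C=17
  Job 3: p=11, C=28
  Job 4: p=12, C=40
  Job 5: p=14, C=54
Total completion time = 8 + 17 + 28 + 40 + 54 = 147

147


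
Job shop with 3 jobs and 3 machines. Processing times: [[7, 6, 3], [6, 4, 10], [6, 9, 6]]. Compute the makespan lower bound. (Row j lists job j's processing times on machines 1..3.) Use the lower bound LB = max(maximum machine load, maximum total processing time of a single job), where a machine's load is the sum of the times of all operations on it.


Machine loads:
  Machine 1: 7 + 6 + 6 = 19
  Machine 2: 6 + 4 + 9 = 19
  Machine 3: 3 + 10 + 6 = 19
Max machine load = 19
Job totals:
  Job 1: 16
  Job 2: 20
  Job 3: 21
Max job total = 21
Lower bound = max(19, 21) = 21

21


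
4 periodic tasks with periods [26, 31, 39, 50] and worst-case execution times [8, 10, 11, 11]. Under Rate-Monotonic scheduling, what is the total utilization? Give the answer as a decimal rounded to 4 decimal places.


Compute individual utilizations (exact fractions):
  Task 1: C/T = 8/26 = 4/13 (approx. 0.3077)
  Task 2: C/T = 10/31 (approx. 0.3226)
  Task 3: C/T = 11/39 (approx. 0.2821)
  Task 4: C/T = 11/50 (approx. 0.22)
Total utilization U = 4/13 + 10/31 + 11/39 + 11/50 = 68449/60450
Rounded to 4 decimal places: U = 1.1323
RM (Liu & Layland) bound for 4 tasks = 0.756828; compare with U = 68449/60450 (approx. 1.132324)
U > 1, so the task set is not schedulable (processor overloaded).

1.1323


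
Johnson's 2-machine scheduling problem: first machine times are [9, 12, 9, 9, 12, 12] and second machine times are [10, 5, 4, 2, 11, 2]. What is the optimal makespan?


Apply Johnson's rule:
  Group 1 (a <= b): [(1, 9, 10)]
  Group 2 (a > b): [(5, 12, 11), (2, 12, 5), (3, 9, 4), (4, 9, 2), (6, 12, 2)]
Optimal job order: [1, 5, 2, 3, 4, 6]
Schedule:
  Job 1: M1 done at 9, M2 done at 19
  Job 5: M1 done at 21, M2 done at 32
  Job 2: M1 done at 33, M2 done at 38
  Job 3: M1 done at 42, M2 done at 46
  Job 4: M1 done at 51, M2 done at 53
  Job 6: M1 done at 63, M2 done at 65
Makespan = 65

65


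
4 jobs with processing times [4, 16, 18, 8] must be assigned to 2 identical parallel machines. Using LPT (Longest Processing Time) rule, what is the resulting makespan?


Sort jobs in decreasing order (LPT): [18, 16, 8, 4]
Assign each job to the least loaded machine:
  Machine 1: jobs [18, 4], load = 22
  Machine 2: jobs [16, 8], load = 24
Makespan = max load = 24

24


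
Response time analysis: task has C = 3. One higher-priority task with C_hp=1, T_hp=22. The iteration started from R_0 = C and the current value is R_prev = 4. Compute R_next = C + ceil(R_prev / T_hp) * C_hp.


R_next = C + ceil(R_prev / T_hp) * C_hp
ceil(4 / 22) = ceil(0.1818) = 1
Interference = 1 * 1 = 1
R_next = 3 + 1 = 4
R_next = R_prev, so the iteration has converged (response time = 4).

4


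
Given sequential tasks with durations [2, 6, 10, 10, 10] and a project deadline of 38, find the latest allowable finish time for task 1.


LF(activity 1) = deadline - sum of successor durations
Successors: activities 2 through 5 with durations [6, 10, 10, 10]
Sum of successor durations = 36
LF = 38 - 36 = 2

2


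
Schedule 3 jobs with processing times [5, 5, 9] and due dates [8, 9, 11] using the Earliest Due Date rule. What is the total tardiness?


Sort by due date (EDD order): [(5, 8), (5, 9), (9, 11)]
Compute completion times and tardiness:
  Job 1: p=5, d=8, C=5, tardiness=max(0,5-8)=0
  Job 2: p=5, d=9, C=10, tardiness=max(0,10-9)=1
  Job 3: p=9, d=11, C=19, tardiness=max(0,19-11)=8
Total tardiness = 9

9


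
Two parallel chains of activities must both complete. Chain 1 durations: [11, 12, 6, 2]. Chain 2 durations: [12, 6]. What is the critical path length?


Path A total = 11 + 12 + 6 + 2 = 31
Path B total = 12 + 6 = 18
Critical path = longest path = max(31, 18) = 31

31


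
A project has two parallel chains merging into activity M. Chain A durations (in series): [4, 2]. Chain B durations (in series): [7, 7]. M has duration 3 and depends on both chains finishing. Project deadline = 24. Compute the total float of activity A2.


Forward pass: ES(A2) = sum of predecessors on chain A = 4
EF = ES + duration = 4 + 2 = 6
Backward pass: LF(M) = deadline = 24; LS(M) = 24 - 3 = 21
LF(A2) = LS(M) - sum(successors on chain A) = 21 - 0 = 21
LS = LF - duration = 21 - 2 = 19
Total float = LS - ES = 19 - 4 = 15

15


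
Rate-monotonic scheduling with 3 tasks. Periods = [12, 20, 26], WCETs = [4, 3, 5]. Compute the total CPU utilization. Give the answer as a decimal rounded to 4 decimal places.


Compute individual utilizations (exact fractions):
  Task 1: C/T = 4/12 = 1/3 (approx. 0.3333)
  Task 2: C/T = 3/20 (approx. 0.15)
  Task 3: C/T = 5/26 (approx. 0.1923)
Total utilization U = 1/3 + 3/20 + 5/26 = 527/780
Rounded to 4 decimal places: U = 0.6756
RM (Liu & Layland) bound for 3 tasks = 0.779763; compare with U = 527/780 (approx. 0.675641)
U <= bound, so schedulable by RM sufficient condition.

0.6756


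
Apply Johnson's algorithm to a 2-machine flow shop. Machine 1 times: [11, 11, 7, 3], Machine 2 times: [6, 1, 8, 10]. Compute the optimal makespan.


Apply Johnson's rule:
  Group 1 (a <= b): [(4, 3, 10), (3, 7, 8)]
  Group 2 (a > b): [(1, 11, 6), (2, 11, 1)]
Optimal job order: [4, 3, 1, 2]
Schedule:
  Job 4: M1 done at 3, M2 done at 13
  Job 3: M1 done at 10, M2 done at 21
  Job 1: M1 done at 21, M2 done at 27
  Job 2: M1 done at 32, M2 done at 33
Makespan = 33

33


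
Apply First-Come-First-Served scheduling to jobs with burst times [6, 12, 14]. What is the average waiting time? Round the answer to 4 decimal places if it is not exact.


FCFS order (as given): [6, 12, 14]
Waiting times:
  Job 1: wait = 0
  Job 2: wait = 6
  Job 3: wait = 18
Sum of waiting times = 24
Average waiting time = 24/3 = 8.0

8.0


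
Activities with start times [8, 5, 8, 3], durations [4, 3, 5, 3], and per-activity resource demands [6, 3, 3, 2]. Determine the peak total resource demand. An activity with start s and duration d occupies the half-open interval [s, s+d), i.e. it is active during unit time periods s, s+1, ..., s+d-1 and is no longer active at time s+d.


Each activity i is active on [start_i, start_i + duration_i).
Compute total resource usage per time slot:
  t=0: active resources = [], total = 0
  t=1: active resources = [], total = 0
  t=2: active resources = [], total = 0
  t=3: active resources = [2], total = 2
  t=4: active resources = [2], total = 2
  t=5: active resources = [3, 2], total = 5
  t=6: active resources = [3], total = 3
  t=7: active resources = [3], total = 3
  t=8: active resources = [6, 3], total = 9
  t=9: active resources = [6, 3], total = 9
  t=10: active resources = [6, 3], total = 9
  t=11: active resources = [6, 3], total = 9
  t=12: active resources = [3], total = 3
Peak resource demand = 9

9


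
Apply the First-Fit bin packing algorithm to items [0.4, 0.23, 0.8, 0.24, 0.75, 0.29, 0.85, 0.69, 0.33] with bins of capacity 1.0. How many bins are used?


Place items sequentially using First-Fit:
  Item 0.4 -> new Bin 1
  Item 0.23 -> Bin 1 (now 0.63)
  Item 0.8 -> new Bin 2
  Item 0.24 -> Bin 1 (now 0.87)
  Item 0.75 -> new Bin 3
  Item 0.29 -> new Bin 4
  Item 0.85 -> new Bin 5
  Item 0.69 -> Bin 4 (now 0.98)
  Item 0.33 -> new Bin 6
Total bins used = 6

6


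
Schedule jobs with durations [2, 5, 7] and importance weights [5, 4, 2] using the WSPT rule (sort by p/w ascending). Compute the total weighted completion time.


Compute p/w ratios and sort ascending (WSPT): [(2, 5), (5, 4), (7, 2)]
Compute weighted completion times:
  Job (p=2,w=5): C=2, w*C=5*2=10
  Job (p=5,w=4): C=7, w*C=4*7=28
  Job (p=7,w=2): C=14, w*C=2*14=28
Total weighted completion time = 66

66


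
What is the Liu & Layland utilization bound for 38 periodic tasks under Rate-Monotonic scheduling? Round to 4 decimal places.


Compute 2^(1/38) = 1.0184080933
Subtract 1: 1.0184080933 - 1 = 0.0184080933
Multiply by n: 38 * 0.0184080933 = 0.6995075454
Round to 4 dp: 0.6995

0.6995


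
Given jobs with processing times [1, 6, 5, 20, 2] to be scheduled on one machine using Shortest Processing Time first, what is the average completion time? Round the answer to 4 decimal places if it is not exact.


Sort jobs by processing time (SPT order): [1, 2, 5, 6, 20]
Compute completion times sequentially:
  Job 1: processing = 1, completes at 1
  Job 2: processing = 2, completes at 3
  Job 3: processing = 5, completes at 8
  Job 4: processing = 6, completes at 14
  Job 5: processing = 20, completes at 34
Sum of completion times = 60
Average completion time = 60/5 = 12.0

12.0


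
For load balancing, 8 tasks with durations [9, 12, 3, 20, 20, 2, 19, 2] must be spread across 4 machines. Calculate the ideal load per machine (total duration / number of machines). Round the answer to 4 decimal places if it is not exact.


Total processing time = 9 + 12 + 3 + 20 + 20 + 2 + 19 + 2 = 87
Number of machines = 4
Ideal balanced load = 87 / 4 = 21.75

21.75


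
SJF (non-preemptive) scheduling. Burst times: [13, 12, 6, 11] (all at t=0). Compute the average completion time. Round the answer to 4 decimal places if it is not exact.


SJF order (ascending): [6, 11, 12, 13]
Completion times:
  Job 1: burst=6, C=6
  Job 2: burst=11, C=17
  Job 3: burst=12, C=29
  Job 4: burst=13, C=42
Average completion = 94/4 = 23.5

23.5


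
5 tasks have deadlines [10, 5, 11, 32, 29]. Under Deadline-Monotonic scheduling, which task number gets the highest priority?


Sort tasks by relative deadline (ascending):
  Task 2: deadline = 5
  Task 1: deadline = 10
  Task 3: deadline = 11
  Task 5: deadline = 29
  Task 4: deadline = 32
Priority order (highest first): [2, 1, 3, 5, 4]
Highest priority task = 2

2


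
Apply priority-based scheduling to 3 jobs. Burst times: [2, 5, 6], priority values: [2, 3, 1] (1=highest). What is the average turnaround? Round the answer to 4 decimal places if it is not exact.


Sort by priority (ascending = highest first):
Order: [(1, 6), (2, 2), (3, 5)]
Completion times:
  Priority 1, burst=6, C=6
  Priority 2, burst=2, C=8
  Priority 3, burst=5, C=13
Average turnaround = 27/3 = 9.0

9.0


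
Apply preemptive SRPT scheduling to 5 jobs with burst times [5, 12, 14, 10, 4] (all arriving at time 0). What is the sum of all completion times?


Since all jobs arrive at t=0, SRPT equals SPT ordering.
SPT order: [4, 5, 10, 12, 14]
Completion times:
  Job 1: p=4, C=4
  Job 2: p=5, C=9
  Job 3: p=10, C=19
  Job 4: p=12, C=31
  Job 5: p=14, C=45
Total completion time = 4 + 9 + 19 + 31 + 45 = 108

108


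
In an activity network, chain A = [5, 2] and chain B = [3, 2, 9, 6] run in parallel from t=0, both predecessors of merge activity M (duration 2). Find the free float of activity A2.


ES(A2) = sum of predecessors on chain A = 5
EF(A2) = ES + duration = 5 + 2 = 7
Successor of A2 is M. ES(M) = max(sum(A), sum(B)) = max(7, 20) = 20
Free float = ES(successor) - EF(current) = 20 - 7 = 13

13


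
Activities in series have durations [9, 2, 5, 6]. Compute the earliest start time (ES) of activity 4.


Activity 4 starts after activities 1 through 3 complete.
Predecessor durations: [9, 2, 5]
ES = 9 + 2 + 5 = 16

16


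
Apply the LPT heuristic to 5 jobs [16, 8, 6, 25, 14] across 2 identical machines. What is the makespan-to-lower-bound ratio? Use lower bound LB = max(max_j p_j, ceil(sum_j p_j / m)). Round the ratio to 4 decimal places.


LPT order: [25, 16, 14, 8, 6]
Machine loads after assignment: [33, 36]
LPT makespan = 36
Lower bound = max(max_job, ceil(total/2)) = max(25, 35) = 35
Ratio = 36 / 35 = 1.0286

1.0286


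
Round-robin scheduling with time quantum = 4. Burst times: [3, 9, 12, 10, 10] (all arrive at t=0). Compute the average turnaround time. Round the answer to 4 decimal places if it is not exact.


Time quantum = 4
Execution trace:
  J1 runs 3 units, time = 3
  J2 runs 4 units, time = 7
  J3 runs 4 units, time = 11
  J4 runs 4 units, time = 15
  J5 runs 4 units, time = 19
  J2 runs 4 units, time = 23
  J3 runs 4 units, time = 27
  J4 runs 4 units, time = 31
  J5 runs 4 units, time = 35
  J2 runs 1 units, time = 36
  J3 runs 4 units, time = 40
  J4 runs 2 units, time = 42
  J5 runs 2 units, time = 44
Finish times: [3, 36, 40, 42, 44]
Average turnaround = 165/5 = 33.0

33.0


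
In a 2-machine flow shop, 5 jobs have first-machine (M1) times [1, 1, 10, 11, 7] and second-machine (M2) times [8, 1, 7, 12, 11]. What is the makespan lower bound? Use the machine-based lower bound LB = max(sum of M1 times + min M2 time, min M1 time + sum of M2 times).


LB1 = sum(M1 times) + min(M2 times) = 30 + 1 = 31
LB2 = min(M1 times) + sum(M2 times) = 1 + 39 = 40
Lower bound = max(LB1, LB2) = max(31, 40) = 40

40


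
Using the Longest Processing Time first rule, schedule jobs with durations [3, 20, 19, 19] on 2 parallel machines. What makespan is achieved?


Sort jobs in decreasing order (LPT): [20, 19, 19, 3]
Assign each job to the least loaded machine:
  Machine 1: jobs [20, 3], load = 23
  Machine 2: jobs [19, 19], load = 38
Makespan = max load = 38

38


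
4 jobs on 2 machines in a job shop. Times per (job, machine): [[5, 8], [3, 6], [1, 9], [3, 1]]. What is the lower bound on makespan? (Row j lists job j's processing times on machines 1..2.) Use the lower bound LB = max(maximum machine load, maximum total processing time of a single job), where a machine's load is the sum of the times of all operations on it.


Machine loads:
  Machine 1: 5 + 3 + 1 + 3 = 12
  Machine 2: 8 + 6 + 9 + 1 = 24
Max machine load = 24
Job totals:
  Job 1: 13
  Job 2: 9
  Job 3: 10
  Job 4: 4
Max job total = 13
Lower bound = max(24, 13) = 24

24


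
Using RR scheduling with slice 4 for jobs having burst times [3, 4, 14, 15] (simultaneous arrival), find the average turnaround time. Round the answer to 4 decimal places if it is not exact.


Time quantum = 4
Execution trace:
  J1 runs 3 units, time = 3
  J2 runs 4 units, time = 7
  J3 runs 4 units, time = 11
  J4 runs 4 units, time = 15
  J3 runs 4 units, time = 19
  J4 runs 4 units, time = 23
  J3 runs 4 units, time = 27
  J4 runs 4 units, time = 31
  J3 runs 2 units, time = 33
  J4 runs 3 units, time = 36
Finish times: [3, 7, 33, 36]
Average turnaround = 79/4 = 19.75

19.75


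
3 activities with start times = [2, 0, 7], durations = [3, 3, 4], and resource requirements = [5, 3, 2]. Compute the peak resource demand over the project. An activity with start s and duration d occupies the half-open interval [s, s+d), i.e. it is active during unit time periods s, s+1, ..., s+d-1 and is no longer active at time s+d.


Each activity i is active on [start_i, start_i + duration_i).
Compute total resource usage per time slot:
  t=0: active resources = [3], total = 3
  t=1: active resources = [3], total = 3
  t=2: active resources = [5, 3], total = 8
  t=3: active resources = [5], total = 5
  t=4: active resources = [5], total = 5
  t=5: active resources = [], total = 0
  t=6: active resources = [], total = 0
  t=7: active resources = [2], total = 2
  t=8: active resources = [2], total = 2
  t=9: active resources = [2], total = 2
  t=10: active resources = [2], total = 2
Peak resource demand = 8

8
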